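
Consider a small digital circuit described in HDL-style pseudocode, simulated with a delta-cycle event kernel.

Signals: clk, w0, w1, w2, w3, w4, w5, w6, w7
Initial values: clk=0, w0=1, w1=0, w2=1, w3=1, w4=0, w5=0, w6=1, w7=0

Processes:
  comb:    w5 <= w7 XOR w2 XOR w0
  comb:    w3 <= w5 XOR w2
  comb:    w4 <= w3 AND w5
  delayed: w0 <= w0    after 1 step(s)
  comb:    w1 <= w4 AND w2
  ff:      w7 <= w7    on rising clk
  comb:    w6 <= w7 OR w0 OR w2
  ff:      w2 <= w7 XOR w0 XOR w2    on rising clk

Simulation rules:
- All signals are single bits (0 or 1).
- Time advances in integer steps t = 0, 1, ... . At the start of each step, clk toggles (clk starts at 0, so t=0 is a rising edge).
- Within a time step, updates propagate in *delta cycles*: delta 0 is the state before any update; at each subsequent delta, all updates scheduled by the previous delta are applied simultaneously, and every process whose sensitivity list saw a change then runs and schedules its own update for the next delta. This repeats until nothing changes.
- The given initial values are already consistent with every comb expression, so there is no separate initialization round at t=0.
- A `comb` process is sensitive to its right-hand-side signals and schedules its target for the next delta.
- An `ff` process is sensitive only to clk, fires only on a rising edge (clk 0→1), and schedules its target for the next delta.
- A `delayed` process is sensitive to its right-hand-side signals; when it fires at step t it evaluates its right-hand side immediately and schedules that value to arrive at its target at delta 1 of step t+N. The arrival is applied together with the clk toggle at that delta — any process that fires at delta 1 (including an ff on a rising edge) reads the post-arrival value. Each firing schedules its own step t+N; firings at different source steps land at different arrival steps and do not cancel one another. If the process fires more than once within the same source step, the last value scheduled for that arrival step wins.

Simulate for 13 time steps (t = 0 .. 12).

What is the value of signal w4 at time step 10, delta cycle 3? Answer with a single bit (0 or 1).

1

[bits: w1,clk,w5,w7,w4,w2,w0,w6,w3]
t=0: Δ0=000001111 Δ1=010001111 Δ2=010000111 Δ3=011000110 Δ4=011000111 Δ5=011010111 | 5Δ
t=1: Δ0=011010111 Δ1=001010111 | 1Δ
t=2: Δ0=001010111 Δ1=011010111 Δ2=011011111 Δ3=110011110 Δ4=110001111 Δ5=010001111 | 5Δ
t=3: Δ0=010001111 Δ1=000001111 | 1Δ
t=4: Δ0=000001111 Δ1=010001111 Δ2=010000111 Δ3=011000110 Δ4=011000111 Δ5=011010111 | 5Δ
t=5: Δ0=011010111 Δ1=001010111 | 1Δ
t=6: Δ0=001010111 Δ1=011010111 Δ2=011011111 Δ3=110011110 Δ4=110001111 Δ5=010001111 | 5Δ
t=7: Δ0=010001111 Δ1=000001111 | 1Δ
t=8: Δ0=000001111 Δ1=010001111 Δ2=010000111 Δ3=011000110 Δ4=011000111 Δ5=011010111 | 5Δ
t=9: Δ0=011010111 Δ1=001010111 | 1Δ
t=10: Δ0=001010111 Δ1=011010111 Δ2=011011111 Δ3=110011110 Δ4=110001111 Δ5=010001111 | 5Δ
t=11: Δ0=010001111 Δ1=000001111 | 1Δ
t=12: Δ0=000001111 Δ1=010001111 Δ2=010000111 Δ3=011000110 Δ4=011000111 Δ5=011010111 | 5Δ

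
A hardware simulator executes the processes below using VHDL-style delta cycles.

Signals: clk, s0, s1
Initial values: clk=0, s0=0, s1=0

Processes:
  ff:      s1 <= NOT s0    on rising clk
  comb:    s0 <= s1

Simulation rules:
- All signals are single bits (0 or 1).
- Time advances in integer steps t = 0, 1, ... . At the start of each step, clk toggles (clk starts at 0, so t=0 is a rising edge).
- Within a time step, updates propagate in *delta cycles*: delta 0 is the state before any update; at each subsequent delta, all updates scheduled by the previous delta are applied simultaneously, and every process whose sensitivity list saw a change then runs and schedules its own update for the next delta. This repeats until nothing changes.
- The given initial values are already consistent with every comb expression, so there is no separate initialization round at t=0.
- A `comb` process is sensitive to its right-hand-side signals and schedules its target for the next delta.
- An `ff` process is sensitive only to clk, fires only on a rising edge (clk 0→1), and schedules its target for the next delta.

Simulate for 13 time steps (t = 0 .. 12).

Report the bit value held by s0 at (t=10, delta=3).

0

t0.Δ0 s0=0 s1=0 clk=0
t0.Δ1 s0=0 s1=0 clk=1
t0.Δ2 s0=0 s1=1 clk=1
t0.Δ3 s0=1 s1=1 clk=1
t1.Δ0 s0=1 s1=1 clk=1
t1.Δ1 s0=1 s1=1 clk=0
t2.Δ0 s0=1 s1=1 clk=0
t2.Δ1 s0=1 s1=1 clk=1
t2.Δ2 s0=1 s1=0 clk=1
t2.Δ3 s0=0 s1=0 clk=1
t3.Δ0 s0=0 s1=0 clk=1
t3.Δ1 s0=0 s1=0 clk=0
t4.Δ0 s0=0 s1=0 clk=0
t4.Δ1 s0=0 s1=0 clk=1
t4.Δ2 s0=0 s1=1 clk=1
t4.Δ3 s0=1 s1=1 clk=1
t5.Δ0 s0=1 s1=1 clk=1
t5.Δ1 s0=1 s1=1 clk=0
t6.Δ0 s0=1 s1=1 clk=0
t6.Δ1 s0=1 s1=1 clk=1
t6.Δ2 s0=1 s1=0 clk=1
t6.Δ3 s0=0 s1=0 clk=1
t7.Δ0 s0=0 s1=0 clk=1
t7.Δ1 s0=0 s1=0 clk=0
t8.Δ0 s0=0 s1=0 clk=0
t8.Δ1 s0=0 s1=0 clk=1
t8.Δ2 s0=0 s1=1 clk=1
t8.Δ3 s0=1 s1=1 clk=1
t9.Δ0 s0=1 s1=1 clk=1
t9.Δ1 s0=1 s1=1 clk=0
t10.Δ0 s0=1 s1=1 clk=0
t10.Δ1 s0=1 s1=1 clk=1
t10.Δ2 s0=1 s1=0 clk=1
t10.Δ3 s0=0 s1=0 clk=1
t11.Δ0 s0=0 s1=0 clk=1
t11.Δ1 s0=0 s1=0 clk=0
t12.Δ0 s0=0 s1=0 clk=0
t12.Δ1 s0=0 s1=0 clk=1
t12.Δ2 s0=0 s1=1 clk=1
t12.Δ3 s0=1 s1=1 clk=1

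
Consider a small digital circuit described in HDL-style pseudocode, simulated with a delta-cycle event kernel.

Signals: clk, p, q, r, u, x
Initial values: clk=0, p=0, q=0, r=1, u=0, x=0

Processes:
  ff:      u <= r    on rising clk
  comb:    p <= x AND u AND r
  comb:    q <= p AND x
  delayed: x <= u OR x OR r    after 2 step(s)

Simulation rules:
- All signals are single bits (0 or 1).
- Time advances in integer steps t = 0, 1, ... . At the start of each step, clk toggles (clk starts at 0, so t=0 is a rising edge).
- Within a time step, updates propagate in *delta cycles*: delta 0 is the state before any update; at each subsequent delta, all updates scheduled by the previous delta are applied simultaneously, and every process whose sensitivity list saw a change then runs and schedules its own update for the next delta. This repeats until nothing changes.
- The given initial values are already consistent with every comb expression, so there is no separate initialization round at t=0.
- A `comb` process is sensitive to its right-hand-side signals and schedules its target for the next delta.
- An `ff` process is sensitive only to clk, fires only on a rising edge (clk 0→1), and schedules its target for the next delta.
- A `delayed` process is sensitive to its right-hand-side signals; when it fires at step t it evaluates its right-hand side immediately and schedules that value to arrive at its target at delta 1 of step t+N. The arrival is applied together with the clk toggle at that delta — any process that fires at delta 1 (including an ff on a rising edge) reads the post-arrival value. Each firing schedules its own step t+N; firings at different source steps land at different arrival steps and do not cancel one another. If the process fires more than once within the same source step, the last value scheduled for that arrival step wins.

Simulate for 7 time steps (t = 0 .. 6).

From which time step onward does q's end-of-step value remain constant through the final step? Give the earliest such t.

2

t0.Δ0 q=0 u=0 r=1 x=0 clk=0 p=0
t0.Δ1 q=0 u=0 r=1 x=0 clk=1 p=0
t0.Δ2 q=0 u=1 r=1 x=0 clk=1 p=0
t1.Δ0 q=0 u=1 r=1 x=0 clk=1 p=0
t1.Δ1 q=0 u=1 r=1 x=0 clk=0 p=0
t2.Δ0 q=0 u=1 r=1 x=0 clk=0 p=0
t2.Δ1 q=0 u=1 r=1 x=1 clk=1 p=0
t2.Δ2 q=0 u=1 r=1 x=1 clk=1 p=1
t2.Δ3 q=1 u=1 r=1 x=1 clk=1 p=1
t3.Δ0 q=1 u=1 r=1 x=1 clk=1 p=1
t3.Δ1 q=1 u=1 r=1 x=1 clk=0 p=1
t4.Δ0 q=1 u=1 r=1 x=1 clk=0 p=1
t4.Δ1 q=1 u=1 r=1 x=1 clk=1 p=1
t5.Δ0 q=1 u=1 r=1 x=1 clk=1 p=1
t5.Δ1 q=1 u=1 r=1 x=1 clk=0 p=1
t6.Δ0 q=1 u=1 r=1 x=1 clk=0 p=1
t6.Δ1 q=1 u=1 r=1 x=1 clk=1 p=1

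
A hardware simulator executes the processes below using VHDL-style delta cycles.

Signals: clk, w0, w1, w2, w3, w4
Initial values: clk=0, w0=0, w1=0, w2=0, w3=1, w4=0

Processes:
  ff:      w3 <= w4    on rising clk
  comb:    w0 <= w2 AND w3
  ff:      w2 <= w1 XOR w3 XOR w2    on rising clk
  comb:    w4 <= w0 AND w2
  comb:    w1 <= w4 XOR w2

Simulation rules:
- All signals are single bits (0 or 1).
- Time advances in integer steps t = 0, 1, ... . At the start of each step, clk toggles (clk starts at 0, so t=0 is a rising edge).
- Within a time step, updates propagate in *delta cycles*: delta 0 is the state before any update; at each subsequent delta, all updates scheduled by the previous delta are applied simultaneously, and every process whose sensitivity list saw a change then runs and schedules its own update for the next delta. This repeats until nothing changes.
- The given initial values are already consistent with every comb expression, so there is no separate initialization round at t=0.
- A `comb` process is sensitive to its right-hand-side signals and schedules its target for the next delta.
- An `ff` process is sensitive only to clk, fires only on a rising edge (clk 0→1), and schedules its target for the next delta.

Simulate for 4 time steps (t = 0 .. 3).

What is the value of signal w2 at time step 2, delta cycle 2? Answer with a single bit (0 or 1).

0

t0.Δ0 w1=0 w3=1 clk=0 w4=0 w0=0 w2=0
t0.Δ1 w1=0 w3=1 clk=1 w4=0 w0=0 w2=0
t0.Δ2 w1=0 w3=0 clk=1 w4=0 w0=0 w2=1
t0.Δ3 w1=1 w3=0 clk=1 w4=0 w0=0 w2=1
t1.Δ0 w1=1 w3=0 clk=1 w4=0 w0=0 w2=1
t1.Δ1 w1=1 w3=0 clk=0 w4=0 w0=0 w2=1
t2.Δ0 w1=1 w3=0 clk=0 w4=0 w0=0 w2=1
t2.Δ1 w1=1 w3=0 clk=1 w4=0 w0=0 w2=1
t2.Δ2 w1=1 w3=0 clk=1 w4=0 w0=0 w2=0
t2.Δ3 w1=0 w3=0 clk=1 w4=0 w0=0 w2=0
t3.Δ0 w1=0 w3=0 clk=1 w4=0 w0=0 w2=0
t3.Δ1 w1=0 w3=0 clk=0 w4=0 w0=0 w2=0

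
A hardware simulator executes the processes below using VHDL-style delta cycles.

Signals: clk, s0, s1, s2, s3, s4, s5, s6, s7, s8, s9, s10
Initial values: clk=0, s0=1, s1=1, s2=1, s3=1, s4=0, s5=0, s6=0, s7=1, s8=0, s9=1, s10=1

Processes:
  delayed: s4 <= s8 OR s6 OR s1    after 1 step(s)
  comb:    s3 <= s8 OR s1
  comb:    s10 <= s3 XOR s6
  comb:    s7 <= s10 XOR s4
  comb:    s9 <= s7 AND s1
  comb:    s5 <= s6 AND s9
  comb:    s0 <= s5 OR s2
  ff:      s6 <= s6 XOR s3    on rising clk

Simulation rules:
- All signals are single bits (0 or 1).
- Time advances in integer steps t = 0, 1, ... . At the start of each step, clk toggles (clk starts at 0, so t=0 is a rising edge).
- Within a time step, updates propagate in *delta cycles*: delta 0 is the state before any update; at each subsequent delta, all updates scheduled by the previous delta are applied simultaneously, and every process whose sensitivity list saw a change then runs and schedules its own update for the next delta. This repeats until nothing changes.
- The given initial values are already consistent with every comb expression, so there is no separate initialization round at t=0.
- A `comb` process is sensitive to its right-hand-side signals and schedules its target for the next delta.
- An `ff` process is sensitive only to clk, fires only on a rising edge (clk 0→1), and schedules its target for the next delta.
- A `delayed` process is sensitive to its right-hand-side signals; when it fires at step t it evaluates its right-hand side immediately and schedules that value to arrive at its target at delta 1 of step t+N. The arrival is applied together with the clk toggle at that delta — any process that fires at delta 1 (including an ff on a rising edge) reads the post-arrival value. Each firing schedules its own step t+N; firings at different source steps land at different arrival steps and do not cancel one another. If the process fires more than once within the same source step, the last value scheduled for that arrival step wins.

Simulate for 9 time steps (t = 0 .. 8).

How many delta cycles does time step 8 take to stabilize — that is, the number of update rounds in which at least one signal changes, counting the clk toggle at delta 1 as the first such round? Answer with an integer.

6

t=0 Δ0: s0=1 s5=0 s7=1 s8=0 s2=1 s1=1 s9=1 s4=0 s10=1 clk=0 s3=1 s6=0
  Δ1: clk:0→1
  Δ2: s6:0→1
  Δ3: s5:0→1, s10:1→0
  Δ4: s7:1→0
  Δ5: s9:1→0
  Δ6: s5:1→0
  (6Δ to stable)
t=1 Δ0: s0=1 s5=0 s7=0 s8=0 s2=1 s1=1 s9=0 s4=0 s10=0 clk=1 s3=1 s6=1
  Δ1: s4:0→1, clk:1→0
  Δ2: s7:0→1
  Δ3: s9:0→1
  Δ4: s5:0→1
  (4Δ to stable)
t=2 Δ0: s0=1 s5=1 s7=1 s8=0 s2=1 s1=1 s9=1 s4=1 s10=0 clk=0 s3=1 s6=1
  Δ1: clk:0→1
  Δ2: s6:1→0
  Δ3: s5:1→0, s10:0→1
  Δ4: s7:1→0
  Δ5: s9:1→0
  (5Δ to stable)
t=3 Δ0: s0=1 s5=0 s7=0 s8=0 s2=1 s1=1 s9=0 s4=1 s10=1 clk=1 s3=1 s6=0
  Δ1: clk:1→0
  (1Δ to stable)
t=4 Δ0: s0=1 s5=0 s7=0 s8=0 s2=1 s1=1 s9=0 s4=1 s10=1 clk=0 s3=1 s6=0
  Δ1: clk:0→1
  Δ2: s6:0→1
  Δ3: s10:1→0
  Δ4: s7:0→1
  Δ5: s9:0→1
  Δ6: s5:0→1
  (6Δ to stable)
t=5 Δ0: s0=1 s5=1 s7=1 s8=0 s2=1 s1=1 s9=1 s4=1 s10=0 clk=1 s3=1 s6=1
  Δ1: clk:1→0
  (1Δ to stable)
t=6 Δ0: s0=1 s5=1 s7=1 s8=0 s2=1 s1=1 s9=1 s4=1 s10=0 clk=0 s3=1 s6=1
  Δ1: clk:0→1
  Δ2: s6:1→0
  Δ3: s5:1→0, s10:0→1
  Δ4: s7:1→0
  Δ5: s9:1→0
  (5Δ to stable)
t=7 Δ0: s0=1 s5=0 s7=0 s8=0 s2=1 s1=1 s9=0 s4=1 s10=1 clk=1 s3=1 s6=0
  Δ1: clk:1→0
  (1Δ to stable)
t=8 Δ0: s0=1 s5=0 s7=0 s8=0 s2=1 s1=1 s9=0 s4=1 s10=1 clk=0 s3=1 s6=0
  Δ1: clk:0→1
  Δ2: s6:0→1
  Δ3: s10:1→0
  Δ4: s7:0→1
  Δ5: s9:0→1
  Δ6: s5:0→1
  (6Δ to stable)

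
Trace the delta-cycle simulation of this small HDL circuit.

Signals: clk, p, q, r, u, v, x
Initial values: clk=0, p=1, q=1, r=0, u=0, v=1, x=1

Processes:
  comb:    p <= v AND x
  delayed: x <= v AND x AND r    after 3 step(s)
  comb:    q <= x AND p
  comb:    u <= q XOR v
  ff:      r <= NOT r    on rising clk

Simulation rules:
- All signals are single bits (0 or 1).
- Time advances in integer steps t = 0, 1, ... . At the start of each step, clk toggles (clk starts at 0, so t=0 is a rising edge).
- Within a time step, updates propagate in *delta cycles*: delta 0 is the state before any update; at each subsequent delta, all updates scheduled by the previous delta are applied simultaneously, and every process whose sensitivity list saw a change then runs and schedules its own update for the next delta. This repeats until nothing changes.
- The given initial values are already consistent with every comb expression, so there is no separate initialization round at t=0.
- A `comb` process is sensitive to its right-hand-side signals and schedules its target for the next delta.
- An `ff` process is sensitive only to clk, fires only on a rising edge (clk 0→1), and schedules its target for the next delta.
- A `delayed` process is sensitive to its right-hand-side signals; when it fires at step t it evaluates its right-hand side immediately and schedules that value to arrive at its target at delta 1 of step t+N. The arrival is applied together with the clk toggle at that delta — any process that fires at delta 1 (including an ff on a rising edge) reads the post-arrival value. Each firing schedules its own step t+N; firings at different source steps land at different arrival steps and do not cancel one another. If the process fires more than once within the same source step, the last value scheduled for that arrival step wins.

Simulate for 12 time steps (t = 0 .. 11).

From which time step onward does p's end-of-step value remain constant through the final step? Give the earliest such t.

t0.Δ0 r=0 x=1 q=1 v=1 clk=0 p=1 u=0
t0.Δ1 r=0 x=1 q=1 v=1 clk=1 p=1 u=0
t0.Δ2 r=1 x=1 q=1 v=1 clk=1 p=1 u=0
t1.Δ0 r=1 x=1 q=1 v=1 clk=1 p=1 u=0
t1.Δ1 r=1 x=1 q=1 v=1 clk=0 p=1 u=0
t2.Δ0 r=1 x=1 q=1 v=1 clk=0 p=1 u=0
t2.Δ1 r=1 x=1 q=1 v=1 clk=1 p=1 u=0
t2.Δ2 r=0 x=1 q=1 v=1 clk=1 p=1 u=0
t3.Δ0 r=0 x=1 q=1 v=1 clk=1 p=1 u=0
t3.Δ1 r=0 x=1 q=1 v=1 clk=0 p=1 u=0
t4.Δ0 r=0 x=1 q=1 v=1 clk=0 p=1 u=0
t4.Δ1 r=0 x=1 q=1 v=1 clk=1 p=1 u=0
t4.Δ2 r=1 x=1 q=1 v=1 clk=1 p=1 u=0
t5.Δ0 r=1 x=1 q=1 v=1 clk=1 p=1 u=0
t5.Δ1 r=1 x=0 q=1 v=1 clk=0 p=1 u=0
t5.Δ2 r=1 x=0 q=0 v=1 clk=0 p=0 u=0
t5.Δ3 r=1 x=0 q=0 v=1 clk=0 p=0 u=1
t6.Δ0 r=1 x=0 q=0 v=1 clk=0 p=0 u=1
t6.Δ1 r=1 x=0 q=0 v=1 clk=1 p=0 u=1
t6.Δ2 r=0 x=0 q=0 v=1 clk=1 p=0 u=1
t7.Δ0 r=0 x=0 q=0 v=1 clk=1 p=0 u=1
t7.Δ1 r=0 x=1 q=0 v=1 clk=0 p=0 u=1
t7.Δ2 r=0 x=1 q=0 v=1 clk=0 p=1 u=1
t7.Δ3 r=0 x=1 q=1 v=1 clk=0 p=1 u=1
t7.Δ4 r=0 x=1 q=1 v=1 clk=0 p=1 u=0
t8.Δ0 r=0 x=1 q=1 v=1 clk=0 p=1 u=0
t8.Δ1 r=0 x=0 q=1 v=1 clk=1 p=1 u=0
t8.Δ2 r=1 x=0 q=0 v=1 clk=1 p=0 u=0
t8.Δ3 r=1 x=0 q=0 v=1 clk=1 p=0 u=1
t9.Δ0 r=1 x=0 q=0 v=1 clk=1 p=0 u=1
t9.Δ1 r=1 x=0 q=0 v=1 clk=0 p=0 u=1
t10.Δ0 r=1 x=0 q=0 v=1 clk=0 p=0 u=1
t10.Δ1 r=1 x=0 q=0 v=1 clk=1 p=0 u=1
t10.Δ2 r=0 x=0 q=0 v=1 clk=1 p=0 u=1
t11.Δ0 r=0 x=0 q=0 v=1 clk=1 p=0 u=1
t11.Δ1 r=0 x=0 q=0 v=1 clk=0 p=0 u=1

8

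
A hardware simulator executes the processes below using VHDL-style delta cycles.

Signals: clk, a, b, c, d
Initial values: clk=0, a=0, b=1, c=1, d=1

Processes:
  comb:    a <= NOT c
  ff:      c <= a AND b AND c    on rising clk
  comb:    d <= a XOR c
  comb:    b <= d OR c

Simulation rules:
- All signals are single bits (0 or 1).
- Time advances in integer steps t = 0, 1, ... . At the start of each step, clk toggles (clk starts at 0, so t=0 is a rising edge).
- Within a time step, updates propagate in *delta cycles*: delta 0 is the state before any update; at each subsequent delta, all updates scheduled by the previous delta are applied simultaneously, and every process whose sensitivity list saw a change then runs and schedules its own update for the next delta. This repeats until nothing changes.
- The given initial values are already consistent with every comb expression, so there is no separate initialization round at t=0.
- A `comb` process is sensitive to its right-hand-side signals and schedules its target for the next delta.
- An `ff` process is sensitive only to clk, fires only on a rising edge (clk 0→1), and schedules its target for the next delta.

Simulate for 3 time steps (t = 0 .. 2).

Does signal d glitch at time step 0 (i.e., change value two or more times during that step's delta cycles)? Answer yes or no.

yes

t0.Δ0 clk=0 d=1 c=1 b=1 a=0
t0.Δ1 clk=1 d=1 c=1 b=1 a=0
t0.Δ2 clk=1 d=1 c=0 b=1 a=0
t0.Δ3 clk=1 d=0 c=0 b=1 a=1
t0.Δ4 clk=1 d=1 c=0 b=0 a=1
t0.Δ5 clk=1 d=1 c=0 b=1 a=1
t1.Δ0 clk=1 d=1 c=0 b=1 a=1
t1.Δ1 clk=0 d=1 c=0 b=1 a=1
t2.Δ0 clk=0 d=1 c=0 b=1 a=1
t2.Δ1 clk=1 d=1 c=0 b=1 a=1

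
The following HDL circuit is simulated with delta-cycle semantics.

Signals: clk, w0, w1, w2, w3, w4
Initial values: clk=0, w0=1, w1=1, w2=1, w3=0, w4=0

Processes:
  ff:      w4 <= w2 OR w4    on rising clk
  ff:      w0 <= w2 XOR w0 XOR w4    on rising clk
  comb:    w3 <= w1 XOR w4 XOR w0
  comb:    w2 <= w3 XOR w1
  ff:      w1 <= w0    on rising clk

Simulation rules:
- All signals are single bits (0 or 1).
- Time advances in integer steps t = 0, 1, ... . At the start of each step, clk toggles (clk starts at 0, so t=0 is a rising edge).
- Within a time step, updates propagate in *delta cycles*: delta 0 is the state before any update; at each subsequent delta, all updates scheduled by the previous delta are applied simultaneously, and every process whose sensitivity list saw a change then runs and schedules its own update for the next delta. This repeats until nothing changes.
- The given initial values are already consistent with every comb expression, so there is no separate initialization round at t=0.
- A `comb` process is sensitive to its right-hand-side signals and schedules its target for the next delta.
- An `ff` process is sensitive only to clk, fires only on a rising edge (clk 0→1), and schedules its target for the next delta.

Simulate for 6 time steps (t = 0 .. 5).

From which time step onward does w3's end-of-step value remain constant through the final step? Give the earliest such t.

[bits: w4,w1,w3,clk,w2,w0]
t=0: Δ0=010011 Δ1=010111 Δ2=110110 | 2Δ
t=1: Δ0=110110 Δ1=110010 | 1Δ
t=2: Δ0=110010 Δ1=110110 Δ2=100110 Δ3=101100 Δ4=101110 | 4Δ
t=3: Δ0=101110 Δ1=101010 | 1Δ
t=4: Δ0=101010 Δ1=101110 | 1Δ
t=5: Δ0=101110 Δ1=101010 | 1Δ

2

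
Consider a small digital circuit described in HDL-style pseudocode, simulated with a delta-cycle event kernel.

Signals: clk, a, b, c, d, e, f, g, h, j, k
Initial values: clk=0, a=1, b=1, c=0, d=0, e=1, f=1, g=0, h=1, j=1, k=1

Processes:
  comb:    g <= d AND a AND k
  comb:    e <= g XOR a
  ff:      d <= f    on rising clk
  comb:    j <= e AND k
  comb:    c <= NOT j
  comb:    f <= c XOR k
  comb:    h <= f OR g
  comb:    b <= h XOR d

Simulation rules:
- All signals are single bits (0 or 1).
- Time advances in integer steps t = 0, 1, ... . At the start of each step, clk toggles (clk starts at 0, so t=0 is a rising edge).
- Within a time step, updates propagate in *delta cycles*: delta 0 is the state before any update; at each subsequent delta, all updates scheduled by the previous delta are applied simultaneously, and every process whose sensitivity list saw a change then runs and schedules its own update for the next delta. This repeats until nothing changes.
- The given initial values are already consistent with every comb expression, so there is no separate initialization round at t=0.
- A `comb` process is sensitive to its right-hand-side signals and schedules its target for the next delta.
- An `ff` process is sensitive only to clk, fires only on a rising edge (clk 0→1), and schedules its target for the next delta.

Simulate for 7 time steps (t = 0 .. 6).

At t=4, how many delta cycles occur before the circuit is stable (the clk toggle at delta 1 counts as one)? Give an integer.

7

t=0 Δ0: g=0 e=1 f=1 clk=0 b=1 d=0 c=0 h=1 a=1 k=1 j=1
  Δ1: clk:0→1
  Δ2: d:0→1
  Δ3: g:0→1, b:1→0
  Δ4: e:1→0
  Δ5: j:1→0
  Δ6: c:0→1
  Δ7: f:1→0
  (7Δ to stable)
t=1 Δ0: g=1 e=0 f=0 clk=1 b=0 d=1 c=1 h=1 a=1 k=1 j=0
  Δ1: clk:1→0
  (1Δ to stable)
t=2 Δ0: g=1 e=0 f=0 clk=0 b=0 d=1 c=1 h=1 a=1 k=1 j=0
  Δ1: clk:0→1
  Δ2: d:1→0
  Δ3: g:1→0, b:0→1
  Δ4: e:0→1, h:1→0
  Δ5: b:1→0, j:0→1
  Δ6: c:1→0
  Δ7: f:0→1
  Δ8: h:0→1
  Δ9: b:0→1
  (9Δ to stable)
t=3 Δ0: g=0 e=1 f=1 clk=1 b=1 d=0 c=0 h=1 a=1 k=1 j=1
  Δ1: clk:1→0
  (1Δ to stable)
t=4 Δ0: g=0 e=1 f=1 clk=0 b=1 d=0 c=0 h=1 a=1 k=1 j=1
  Δ1: clk:0→1
  Δ2: d:0→1
  Δ3: g:0→1, b:1→0
  Δ4: e:1→0
  Δ5: j:1→0
  Δ6: c:0→1
  Δ7: f:1→0
  (7Δ to stable)
t=5 Δ0: g=1 e=0 f=0 clk=1 b=0 d=1 c=1 h=1 a=1 k=1 j=0
  Δ1: clk:1→0
  (1Δ to stable)
t=6 Δ0: g=1 e=0 f=0 clk=0 b=0 d=1 c=1 h=1 a=1 k=1 j=0
  Δ1: clk:0→1
  Δ2: d:1→0
  Δ3: g:1→0, b:0→1
  Δ4: e:0→1, h:1→0
  Δ5: b:1→0, j:0→1
  Δ6: c:1→0
  Δ7: f:0→1
  Δ8: h:0→1
  Δ9: b:0→1
  (9Δ to stable)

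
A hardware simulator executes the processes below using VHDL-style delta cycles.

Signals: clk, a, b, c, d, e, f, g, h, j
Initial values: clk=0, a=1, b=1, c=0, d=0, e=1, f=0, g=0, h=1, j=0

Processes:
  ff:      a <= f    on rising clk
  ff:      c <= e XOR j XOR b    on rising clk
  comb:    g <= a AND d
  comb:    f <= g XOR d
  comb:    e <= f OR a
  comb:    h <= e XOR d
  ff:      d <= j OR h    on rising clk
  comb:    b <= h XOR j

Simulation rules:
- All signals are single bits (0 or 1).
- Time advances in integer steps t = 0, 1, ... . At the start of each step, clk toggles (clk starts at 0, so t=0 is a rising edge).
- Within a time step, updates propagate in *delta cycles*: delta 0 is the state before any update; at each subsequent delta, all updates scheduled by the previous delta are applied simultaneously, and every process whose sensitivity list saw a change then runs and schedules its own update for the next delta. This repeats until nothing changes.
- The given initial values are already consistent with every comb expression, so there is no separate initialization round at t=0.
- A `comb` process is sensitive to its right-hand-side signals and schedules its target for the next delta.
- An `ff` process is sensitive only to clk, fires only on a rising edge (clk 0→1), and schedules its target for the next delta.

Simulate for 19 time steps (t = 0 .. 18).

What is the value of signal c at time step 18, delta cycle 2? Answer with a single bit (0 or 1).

1

t0.Δ0 a=1 c=0 f=0 clk=0 j=0 b=1 d=0 h=1 e=1 g=0
t0.Δ1 a=1 c=0 f=0 clk=1 j=0 b=1 d=0 h=1 e=1 g=0
t0.Δ2 a=0 c=0 f=0 clk=1 j=0 b=1 d=1 h=1 e=1 g=0
t0.Δ3 a=0 c=0 f=1 clk=1 j=0 b=1 d=1 h=0 e=0 g=0
t0.Δ4 a=0 c=0 f=1 clk=1 j=0 b=0 d=1 h=1 e=1 g=0
t0.Δ5 a=0 c=0 f=1 clk=1 j=0 b=1 d=1 h=0 e=1 g=0
t0.Δ6 a=0 c=0 f=1 clk=1 j=0 b=0 d=1 h=0 e=1 g=0
t1.Δ0 a=0 c=0 f=1 clk=1 j=0 b=0 d=1 h=0 e=1 g=0
t1.Δ1 a=0 c=0 f=1 clk=0 j=0 b=0 d=1 h=0 e=1 g=0
t2.Δ0 a=0 c=0 f=1 clk=0 j=0 b=0 d=1 h=0 e=1 g=0
t2.Δ1 a=0 c=0 f=1 clk=1 j=0 b=0 d=1 h=0 e=1 g=0
t2.Δ2 a=1 c=1 f=1 clk=1 j=0 b=0 d=0 h=0 e=1 g=0
t2.Δ3 a=1 c=1 f=0 clk=1 j=0 b=0 d=0 h=1 e=1 g=0
t2.Δ4 a=1 c=1 f=0 clk=1 j=0 b=1 d=0 h=1 e=1 g=0
t3.Δ0 a=1 c=1 f=0 clk=1 j=0 b=1 d=0 h=1 e=1 g=0
t3.Δ1 a=1 c=1 f=0 clk=0 j=0 b=1 d=0 h=1 e=1 g=0
t4.Δ0 a=1 c=1 f=0 clk=0 j=0 b=1 d=0 h=1 e=1 g=0
t4.Δ1 a=1 c=1 f=0 clk=1 j=0 b=1 d=0 h=1 e=1 g=0
t4.Δ2 a=0 c=0 f=0 clk=1 j=0 b=1 d=1 h=1 e=1 g=0
t4.Δ3 a=0 c=0 f=1 clk=1 j=0 b=1 d=1 h=0 e=0 g=0
t4.Δ4 a=0 c=0 f=1 clk=1 j=0 b=0 d=1 h=1 e=1 g=0
t4.Δ5 a=0 c=0 f=1 clk=1 j=0 b=1 d=1 h=0 e=1 g=0
t4.Δ6 a=0 c=0 f=1 clk=1 j=0 b=0 d=1 h=0 e=1 g=0
t5.Δ0 a=0 c=0 f=1 clk=1 j=0 b=0 d=1 h=0 e=1 g=0
t5.Δ1 a=0 c=0 f=1 clk=0 j=0 b=0 d=1 h=0 e=1 g=0
t6.Δ0 a=0 c=0 f=1 clk=0 j=0 b=0 d=1 h=0 e=1 g=0
t6.Δ1 a=0 c=0 f=1 clk=1 j=0 b=0 d=1 h=0 e=1 g=0
t6.Δ2 a=1 c=1 f=1 clk=1 j=0 b=0 d=0 h=0 e=1 g=0
t6.Δ3 a=1 c=1 f=0 clk=1 j=0 b=0 d=0 h=1 e=1 g=0
t6.Δ4 a=1 c=1 f=0 clk=1 j=0 b=1 d=0 h=1 e=1 g=0
t7.Δ0 a=1 c=1 f=0 clk=1 j=0 b=1 d=0 h=1 e=1 g=0
t7.Δ1 a=1 c=1 f=0 clk=0 j=0 b=1 d=0 h=1 e=1 g=0
t8.Δ0 a=1 c=1 f=0 clk=0 j=0 b=1 d=0 h=1 e=1 g=0
t8.Δ1 a=1 c=1 f=0 clk=1 j=0 b=1 d=0 h=1 e=1 g=0
t8.Δ2 a=0 c=0 f=0 clk=1 j=0 b=1 d=1 h=1 e=1 g=0
t8.Δ3 a=0 c=0 f=1 clk=1 j=0 b=1 d=1 h=0 e=0 g=0
t8.Δ4 a=0 c=0 f=1 clk=1 j=0 b=0 d=1 h=1 e=1 g=0
t8.Δ5 a=0 c=0 f=1 clk=1 j=0 b=1 d=1 h=0 e=1 g=0
t8.Δ6 a=0 c=0 f=1 clk=1 j=0 b=0 d=1 h=0 e=1 g=0
t9.Δ0 a=0 c=0 f=1 clk=1 j=0 b=0 d=1 h=0 e=1 g=0
t9.Δ1 a=0 c=0 f=1 clk=0 j=0 b=0 d=1 h=0 e=1 g=0
t10.Δ0 a=0 c=0 f=1 clk=0 j=0 b=0 d=1 h=0 e=1 g=0
t10.Δ1 a=0 c=0 f=1 clk=1 j=0 b=0 d=1 h=0 e=1 g=0
t10.Δ2 a=1 c=1 f=1 clk=1 j=0 b=0 d=0 h=0 e=1 g=0
t10.Δ3 a=1 c=1 f=0 clk=1 j=0 b=0 d=0 h=1 e=1 g=0
t10.Δ4 a=1 c=1 f=0 clk=1 j=0 b=1 d=0 h=1 e=1 g=0
t11.Δ0 a=1 c=1 f=0 clk=1 j=0 b=1 d=0 h=1 e=1 g=0
t11.Δ1 a=1 c=1 f=0 clk=0 j=0 b=1 d=0 h=1 e=1 g=0
t12.Δ0 a=1 c=1 f=0 clk=0 j=0 b=1 d=0 h=1 e=1 g=0
t12.Δ1 a=1 c=1 f=0 clk=1 j=0 b=1 d=0 h=1 e=1 g=0
t12.Δ2 a=0 c=0 f=0 clk=1 j=0 b=1 d=1 h=1 e=1 g=0
t12.Δ3 a=0 c=0 f=1 clk=1 j=0 b=1 d=1 h=0 e=0 g=0
t12.Δ4 a=0 c=0 f=1 clk=1 j=0 b=0 d=1 h=1 e=1 g=0
t12.Δ5 a=0 c=0 f=1 clk=1 j=0 b=1 d=1 h=0 e=1 g=0
t12.Δ6 a=0 c=0 f=1 clk=1 j=0 b=0 d=1 h=0 e=1 g=0
t13.Δ0 a=0 c=0 f=1 clk=1 j=0 b=0 d=1 h=0 e=1 g=0
t13.Δ1 a=0 c=0 f=1 clk=0 j=0 b=0 d=1 h=0 e=1 g=0
t14.Δ0 a=0 c=0 f=1 clk=0 j=0 b=0 d=1 h=0 e=1 g=0
t14.Δ1 a=0 c=0 f=1 clk=1 j=0 b=0 d=1 h=0 e=1 g=0
t14.Δ2 a=1 c=1 f=1 clk=1 j=0 b=0 d=0 h=0 e=1 g=0
t14.Δ3 a=1 c=1 f=0 clk=1 j=0 b=0 d=0 h=1 e=1 g=0
t14.Δ4 a=1 c=1 f=0 clk=1 j=0 b=1 d=0 h=1 e=1 g=0
t15.Δ0 a=1 c=1 f=0 clk=1 j=0 b=1 d=0 h=1 e=1 g=0
t15.Δ1 a=1 c=1 f=0 clk=0 j=0 b=1 d=0 h=1 e=1 g=0
t16.Δ0 a=1 c=1 f=0 clk=0 j=0 b=1 d=0 h=1 e=1 g=0
t16.Δ1 a=1 c=1 f=0 clk=1 j=0 b=1 d=0 h=1 e=1 g=0
t16.Δ2 a=0 c=0 f=0 clk=1 j=0 b=1 d=1 h=1 e=1 g=0
t16.Δ3 a=0 c=0 f=1 clk=1 j=0 b=1 d=1 h=0 e=0 g=0
t16.Δ4 a=0 c=0 f=1 clk=1 j=0 b=0 d=1 h=1 e=1 g=0
t16.Δ5 a=0 c=0 f=1 clk=1 j=0 b=1 d=1 h=0 e=1 g=0
t16.Δ6 a=0 c=0 f=1 clk=1 j=0 b=0 d=1 h=0 e=1 g=0
t17.Δ0 a=0 c=0 f=1 clk=1 j=0 b=0 d=1 h=0 e=1 g=0
t17.Δ1 a=0 c=0 f=1 clk=0 j=0 b=0 d=1 h=0 e=1 g=0
t18.Δ0 a=0 c=0 f=1 clk=0 j=0 b=0 d=1 h=0 e=1 g=0
t18.Δ1 a=0 c=0 f=1 clk=1 j=0 b=0 d=1 h=0 e=1 g=0
t18.Δ2 a=1 c=1 f=1 clk=1 j=0 b=0 d=0 h=0 e=1 g=0
t18.Δ3 a=1 c=1 f=0 clk=1 j=0 b=0 d=0 h=1 e=1 g=0
t18.Δ4 a=1 c=1 f=0 clk=1 j=0 b=1 d=0 h=1 e=1 g=0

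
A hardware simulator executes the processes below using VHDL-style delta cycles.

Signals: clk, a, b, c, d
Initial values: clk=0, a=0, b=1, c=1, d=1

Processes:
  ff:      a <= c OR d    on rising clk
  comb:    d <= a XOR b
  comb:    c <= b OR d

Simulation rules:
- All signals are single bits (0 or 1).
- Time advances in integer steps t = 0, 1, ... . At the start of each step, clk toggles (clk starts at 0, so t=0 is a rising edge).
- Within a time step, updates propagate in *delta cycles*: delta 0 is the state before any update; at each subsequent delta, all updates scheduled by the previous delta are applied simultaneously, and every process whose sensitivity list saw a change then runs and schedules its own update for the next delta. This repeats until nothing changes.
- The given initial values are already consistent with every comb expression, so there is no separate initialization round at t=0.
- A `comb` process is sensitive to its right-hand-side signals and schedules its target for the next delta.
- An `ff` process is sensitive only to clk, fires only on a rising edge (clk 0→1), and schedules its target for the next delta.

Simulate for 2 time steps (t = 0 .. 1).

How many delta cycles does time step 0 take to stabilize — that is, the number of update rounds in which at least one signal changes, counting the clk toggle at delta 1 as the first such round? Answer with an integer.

3

[bits: a,d,c,b,clk]
t=0: Δ0=01110 Δ1=01111 Δ2=11111 Δ3=10111 | 3Δ
t=1: Δ0=10111 Δ1=10110 | 1Δ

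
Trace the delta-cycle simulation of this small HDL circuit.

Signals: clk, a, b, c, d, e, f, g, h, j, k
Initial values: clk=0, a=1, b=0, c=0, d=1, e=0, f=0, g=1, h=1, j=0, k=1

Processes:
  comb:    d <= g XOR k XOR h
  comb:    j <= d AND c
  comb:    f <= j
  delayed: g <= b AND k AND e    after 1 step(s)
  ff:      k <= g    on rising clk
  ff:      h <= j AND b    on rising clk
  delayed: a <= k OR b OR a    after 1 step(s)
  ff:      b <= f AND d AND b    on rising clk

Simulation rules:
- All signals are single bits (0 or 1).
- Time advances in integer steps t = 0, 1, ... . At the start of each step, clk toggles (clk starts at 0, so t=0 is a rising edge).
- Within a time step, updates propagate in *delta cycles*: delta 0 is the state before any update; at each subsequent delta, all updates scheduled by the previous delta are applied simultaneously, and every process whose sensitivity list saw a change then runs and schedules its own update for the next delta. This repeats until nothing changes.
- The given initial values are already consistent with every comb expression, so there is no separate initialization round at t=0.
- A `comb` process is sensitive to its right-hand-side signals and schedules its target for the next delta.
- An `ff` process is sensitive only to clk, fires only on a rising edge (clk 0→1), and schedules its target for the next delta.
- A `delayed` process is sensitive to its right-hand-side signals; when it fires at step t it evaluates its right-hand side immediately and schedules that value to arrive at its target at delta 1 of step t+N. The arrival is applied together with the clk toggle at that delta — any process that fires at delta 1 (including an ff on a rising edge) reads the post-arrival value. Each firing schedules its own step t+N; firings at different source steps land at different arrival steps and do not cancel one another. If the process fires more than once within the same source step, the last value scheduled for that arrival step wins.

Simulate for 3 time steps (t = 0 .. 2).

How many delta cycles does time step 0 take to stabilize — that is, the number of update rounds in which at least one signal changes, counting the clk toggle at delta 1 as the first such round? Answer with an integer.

3

t0.Δ0 c=0 j=0 e=0 h=1 b=0 d=1 clk=0 g=1 f=0 a=1 k=1
t0.Δ1 c=0 j=0 e=0 h=1 b=0 d=1 clk=1 g=1 f=0 a=1 k=1
t0.Δ2 c=0 j=0 e=0 h=0 b=0 d=1 clk=1 g=1 f=0 a=1 k=1
t0.Δ3 c=0 j=0 e=0 h=0 b=0 d=0 clk=1 g=1 f=0 a=1 k=1
t1.Δ0 c=0 j=0 e=0 h=0 b=0 d=0 clk=1 g=1 f=0 a=1 k=1
t1.Δ1 c=0 j=0 e=0 h=0 b=0 d=0 clk=0 g=1 f=0 a=1 k=1
t2.Δ0 c=0 j=0 e=0 h=0 b=0 d=0 clk=0 g=1 f=0 a=1 k=1
t2.Δ1 c=0 j=0 e=0 h=0 b=0 d=0 clk=1 g=1 f=0 a=1 k=1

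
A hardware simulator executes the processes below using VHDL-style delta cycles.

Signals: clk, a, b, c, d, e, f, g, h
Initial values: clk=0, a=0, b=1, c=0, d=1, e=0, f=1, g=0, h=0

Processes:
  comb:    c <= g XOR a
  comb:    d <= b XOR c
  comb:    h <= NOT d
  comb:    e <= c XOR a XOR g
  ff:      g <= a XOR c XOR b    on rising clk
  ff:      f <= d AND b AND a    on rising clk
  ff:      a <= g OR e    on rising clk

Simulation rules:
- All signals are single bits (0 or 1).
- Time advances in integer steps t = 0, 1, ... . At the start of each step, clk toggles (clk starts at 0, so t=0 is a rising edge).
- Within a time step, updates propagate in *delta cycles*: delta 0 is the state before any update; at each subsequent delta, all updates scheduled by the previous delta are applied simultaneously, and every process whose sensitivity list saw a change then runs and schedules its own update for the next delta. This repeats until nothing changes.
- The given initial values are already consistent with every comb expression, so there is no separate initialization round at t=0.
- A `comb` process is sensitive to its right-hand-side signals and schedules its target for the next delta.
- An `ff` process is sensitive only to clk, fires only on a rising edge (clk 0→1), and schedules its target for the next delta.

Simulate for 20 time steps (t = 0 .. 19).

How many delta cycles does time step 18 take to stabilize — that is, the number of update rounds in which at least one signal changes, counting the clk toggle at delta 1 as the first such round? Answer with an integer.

t0.Δ0 g=0 f=1 clk=0 a=0 d=1 e=0 b=1 c=0 h=0
t0.Δ1 g=0 f=1 clk=1 a=0 d=1 e=0 b=1 c=0 h=0
t0.Δ2 g=1 f=0 clk=1 a=0 d=1 e=0 b=1 c=0 h=0
t0.Δ3 g=1 f=0 clk=1 a=0 d=1 e=1 b=1 c=1 h=0
t0.Δ4 g=1 f=0 clk=1 a=0 d=0 e=0 b=1 c=1 h=0
t0.Δ5 g=1 f=0 clk=1 a=0 d=0 e=0 b=1 c=1 h=1
t1.Δ0 g=1 f=0 clk=1 a=0 d=0 e=0 b=1 c=1 h=1
t1.Δ1 g=1 f=0 clk=0 a=0 d=0 e=0 b=1 c=1 h=1
t2.Δ0 g=1 f=0 clk=0 a=0 d=0 e=0 b=1 c=1 h=1
t2.Δ1 g=1 f=0 clk=1 a=0 d=0 e=0 b=1 c=1 h=1
t2.Δ2 g=0 f=0 clk=1 a=1 d=0 e=0 b=1 c=1 h=1
t3.Δ0 g=0 f=0 clk=1 a=1 d=0 e=0 b=1 c=1 h=1
t3.Δ1 g=0 f=0 clk=0 a=1 d=0 e=0 b=1 c=1 h=1
t4.Δ0 g=0 f=0 clk=0 a=1 d=0 e=0 b=1 c=1 h=1
t4.Δ1 g=0 f=0 clk=1 a=1 d=0 e=0 b=1 c=1 h=1
t4.Δ2 g=1 f=0 clk=1 a=0 d=0 e=0 b=1 c=1 h=1
t5.Δ0 g=1 f=0 clk=1 a=0 d=0 e=0 b=1 c=1 h=1
t5.Δ1 g=1 f=0 clk=0 a=0 d=0 e=0 b=1 c=1 h=1
t6.Δ0 g=1 f=0 clk=0 a=0 d=0 e=0 b=1 c=1 h=1
t6.Δ1 g=1 f=0 clk=1 a=0 d=0 e=0 b=1 c=1 h=1
t6.Δ2 g=0 f=0 clk=1 a=1 d=0 e=0 b=1 c=1 h=1
t7.Δ0 g=0 f=0 clk=1 a=1 d=0 e=0 b=1 c=1 h=1
t7.Δ1 g=0 f=0 clk=0 a=1 d=0 e=0 b=1 c=1 h=1
t8.Δ0 g=0 f=0 clk=0 a=1 d=0 e=0 b=1 c=1 h=1
t8.Δ1 g=0 f=0 clk=1 a=1 d=0 e=0 b=1 c=1 h=1
t8.Δ2 g=1 f=0 clk=1 a=0 d=0 e=0 b=1 c=1 h=1
t9.Δ0 g=1 f=0 clk=1 a=0 d=0 e=0 b=1 c=1 h=1
t9.Δ1 g=1 f=0 clk=0 a=0 d=0 e=0 b=1 c=1 h=1
t10.Δ0 g=1 f=0 clk=0 a=0 d=0 e=0 b=1 c=1 h=1
t10.Δ1 g=1 f=0 clk=1 a=0 d=0 e=0 b=1 c=1 h=1
t10.Δ2 g=0 f=0 clk=1 a=1 d=0 e=0 b=1 c=1 h=1
t11.Δ0 g=0 f=0 clk=1 a=1 d=0 e=0 b=1 c=1 h=1
t11.Δ1 g=0 f=0 clk=0 a=1 d=0 e=0 b=1 c=1 h=1
t12.Δ0 g=0 f=0 clk=0 a=1 d=0 e=0 b=1 c=1 h=1
t12.Δ1 g=0 f=0 clk=1 a=1 d=0 e=0 b=1 c=1 h=1
t12.Δ2 g=1 f=0 clk=1 a=0 d=0 e=0 b=1 c=1 h=1
t13.Δ0 g=1 f=0 clk=1 a=0 d=0 e=0 b=1 c=1 h=1
t13.Δ1 g=1 f=0 clk=0 a=0 d=0 e=0 b=1 c=1 h=1
t14.Δ0 g=1 f=0 clk=0 a=0 d=0 e=0 b=1 c=1 h=1
t14.Δ1 g=1 f=0 clk=1 a=0 d=0 e=0 b=1 c=1 h=1
t14.Δ2 g=0 f=0 clk=1 a=1 d=0 e=0 b=1 c=1 h=1
t15.Δ0 g=0 f=0 clk=1 a=1 d=0 e=0 b=1 c=1 h=1
t15.Δ1 g=0 f=0 clk=0 a=1 d=0 e=0 b=1 c=1 h=1
t16.Δ0 g=0 f=0 clk=0 a=1 d=0 e=0 b=1 c=1 h=1
t16.Δ1 g=0 f=0 clk=1 a=1 d=0 e=0 b=1 c=1 h=1
t16.Δ2 g=1 f=0 clk=1 a=0 d=0 e=0 b=1 c=1 h=1
t17.Δ0 g=1 f=0 clk=1 a=0 d=0 e=0 b=1 c=1 h=1
t17.Δ1 g=1 f=0 clk=0 a=0 d=0 e=0 b=1 c=1 h=1
t18.Δ0 g=1 f=0 clk=0 a=0 d=0 e=0 b=1 c=1 h=1
t18.Δ1 g=1 f=0 clk=1 a=0 d=0 e=0 b=1 c=1 h=1
t18.Δ2 g=0 f=0 clk=1 a=1 d=0 e=0 b=1 c=1 h=1
t19.Δ0 g=0 f=0 clk=1 a=1 d=0 e=0 b=1 c=1 h=1
t19.Δ1 g=0 f=0 clk=0 a=1 d=0 e=0 b=1 c=1 h=1

2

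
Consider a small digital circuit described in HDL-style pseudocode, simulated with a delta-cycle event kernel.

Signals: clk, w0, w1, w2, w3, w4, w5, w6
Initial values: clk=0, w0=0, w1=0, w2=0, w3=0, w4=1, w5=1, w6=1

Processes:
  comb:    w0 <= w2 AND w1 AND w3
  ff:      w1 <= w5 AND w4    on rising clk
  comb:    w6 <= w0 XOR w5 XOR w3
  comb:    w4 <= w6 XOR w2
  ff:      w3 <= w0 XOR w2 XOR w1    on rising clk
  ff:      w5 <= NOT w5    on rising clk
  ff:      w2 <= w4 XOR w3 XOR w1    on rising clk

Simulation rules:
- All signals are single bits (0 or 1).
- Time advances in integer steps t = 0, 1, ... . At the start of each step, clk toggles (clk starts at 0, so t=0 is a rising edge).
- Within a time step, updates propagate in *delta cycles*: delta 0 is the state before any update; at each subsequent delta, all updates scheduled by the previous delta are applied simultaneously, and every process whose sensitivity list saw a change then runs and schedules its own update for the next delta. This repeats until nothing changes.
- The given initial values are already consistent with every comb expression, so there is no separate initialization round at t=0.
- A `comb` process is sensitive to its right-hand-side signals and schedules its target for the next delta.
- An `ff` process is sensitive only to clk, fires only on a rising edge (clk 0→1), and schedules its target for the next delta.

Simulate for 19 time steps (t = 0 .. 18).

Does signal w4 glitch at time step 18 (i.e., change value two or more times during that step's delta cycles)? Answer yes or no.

yes

t=0 Δ0: w6=1 w0=0 w2=0 w5=1 w1=0 clk=0 w3=0 w4=1
  Δ1: clk:0→1
  Δ2: w2:0→1, w5:1→0, w1:0→1
  Δ3: w6:1→0, w4:1→0
  Δ4: w4:0→1
  (4Δ to stable)
t=1 Δ0: w6=0 w0=0 w2=1 w5=0 w1=1 clk=1 w3=0 w4=1
  Δ1: clk:1→0
  (1Δ to stable)
t=2 Δ0: w6=0 w0=0 w2=1 w5=0 w1=1 clk=0 w3=0 w4=1
  Δ1: clk:0→1
  Δ2: w2:1→0, w5:0→1, w1:1→0
  Δ3: w6:0→1, w4:1→0
  Δ4: w4:0→1
  (4Δ to stable)
t=3 Δ0: w6=1 w0=0 w2=0 w5=1 w1=0 clk=1 w3=0 w4=1
  Δ1: clk:1→0
  (1Δ to stable)
t=4 Δ0: w6=1 w0=0 w2=0 w5=1 w1=0 clk=0 w3=0 w4=1
  Δ1: clk:0→1
  Δ2: w2:0→1, w5:1→0, w1:0→1
  Δ3: w6:1→0, w4:1→0
  Δ4: w4:0→1
  (4Δ to stable)
t=5 Δ0: w6=0 w0=0 w2=1 w5=0 w1=1 clk=1 w3=0 w4=1
  Δ1: clk:1→0
  (1Δ to stable)
t=6 Δ0: w6=0 w0=0 w2=1 w5=0 w1=1 clk=0 w3=0 w4=1
  Δ1: clk:0→1
  Δ2: w2:1→0, w5:0→1, w1:1→0
  Δ3: w6:0→1, w4:1→0
  Δ4: w4:0→1
  (4Δ to stable)
t=7 Δ0: w6=1 w0=0 w2=0 w5=1 w1=0 clk=1 w3=0 w4=1
  Δ1: clk:1→0
  (1Δ to stable)
t=8 Δ0: w6=1 w0=0 w2=0 w5=1 w1=0 clk=0 w3=0 w4=1
  Δ1: clk:0→1
  Δ2: w2:0→1, w5:1→0, w1:0→1
  Δ3: w6:1→0, w4:1→0
  Δ4: w4:0→1
  (4Δ to stable)
t=9 Δ0: w6=0 w0=0 w2=1 w5=0 w1=1 clk=1 w3=0 w4=1
  Δ1: clk:1→0
  (1Δ to stable)
t=10 Δ0: w6=0 w0=0 w2=1 w5=0 w1=1 clk=0 w3=0 w4=1
  Δ1: clk:0→1
  Δ2: w2:1→0, w5:0→1, w1:1→0
  Δ3: w6:0→1, w4:1→0
  Δ4: w4:0→1
  (4Δ to stable)
t=11 Δ0: w6=1 w0=0 w2=0 w5=1 w1=0 clk=1 w3=0 w4=1
  Δ1: clk:1→0
  (1Δ to stable)
t=12 Δ0: w6=1 w0=0 w2=0 w5=1 w1=0 clk=0 w3=0 w4=1
  Δ1: clk:0→1
  Δ2: w2:0→1, w5:1→0, w1:0→1
  Δ3: w6:1→0, w4:1→0
  Δ4: w4:0→1
  (4Δ to stable)
t=13 Δ0: w6=0 w0=0 w2=1 w5=0 w1=1 clk=1 w3=0 w4=1
  Δ1: clk:1→0
  (1Δ to stable)
t=14 Δ0: w6=0 w0=0 w2=1 w5=0 w1=1 clk=0 w3=0 w4=1
  Δ1: clk:0→1
  Δ2: w2:1→0, w5:0→1, w1:1→0
  Δ3: w6:0→1, w4:1→0
  Δ4: w4:0→1
  (4Δ to stable)
t=15 Δ0: w6=1 w0=0 w2=0 w5=1 w1=0 clk=1 w3=0 w4=1
  Δ1: clk:1→0
  (1Δ to stable)
t=16 Δ0: w6=1 w0=0 w2=0 w5=1 w1=0 clk=0 w3=0 w4=1
  Δ1: clk:0→1
  Δ2: w2:0→1, w5:1→0, w1:0→1
  Δ3: w6:1→0, w4:1→0
  Δ4: w4:0→1
  (4Δ to stable)
t=17 Δ0: w6=0 w0=0 w2=1 w5=0 w1=1 clk=1 w3=0 w4=1
  Δ1: clk:1→0
  (1Δ to stable)
t=18 Δ0: w6=0 w0=0 w2=1 w5=0 w1=1 clk=0 w3=0 w4=1
  Δ1: clk:0→1
  Δ2: w2:1→0, w5:0→1, w1:1→0
  Δ3: w6:0→1, w4:1→0
  Δ4: w4:0→1
  (4Δ to stable)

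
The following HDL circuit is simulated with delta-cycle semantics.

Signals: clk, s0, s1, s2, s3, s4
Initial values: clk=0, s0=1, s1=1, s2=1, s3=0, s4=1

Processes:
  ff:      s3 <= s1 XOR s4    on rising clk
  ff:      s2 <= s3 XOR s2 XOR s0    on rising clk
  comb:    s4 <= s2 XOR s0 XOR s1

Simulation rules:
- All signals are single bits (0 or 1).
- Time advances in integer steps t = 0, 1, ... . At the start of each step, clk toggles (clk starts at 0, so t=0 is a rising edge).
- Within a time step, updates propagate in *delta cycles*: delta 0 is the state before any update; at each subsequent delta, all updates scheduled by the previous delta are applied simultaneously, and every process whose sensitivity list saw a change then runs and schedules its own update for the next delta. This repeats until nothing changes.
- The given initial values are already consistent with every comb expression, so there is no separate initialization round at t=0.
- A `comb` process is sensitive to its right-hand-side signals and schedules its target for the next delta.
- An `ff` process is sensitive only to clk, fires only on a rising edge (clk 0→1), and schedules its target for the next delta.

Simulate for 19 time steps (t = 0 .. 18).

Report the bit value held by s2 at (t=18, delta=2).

[bits: s1,s4,s3,s2,clk,s0]
t=0: Δ0=110101 Δ1=110111 Δ2=110011 Δ3=100011 | 3Δ
t=1: Δ0=100011 Δ1=100001 | 1Δ
t=2: Δ0=100001 Δ1=100011 Δ2=101111 Δ3=111111 | 3Δ
t=3: Δ0=111111 Δ1=111101 | 1Δ
t=4: Δ0=111101 Δ1=111111 Δ2=110111 | 2Δ
t=5: Δ0=110111 Δ1=110101 | 1Δ
t=6: Δ0=110101 Δ1=110111 Δ2=110011 Δ3=100011 | 3Δ
t=7: Δ0=100011 Δ1=100001 | 1Δ
t=8: Δ0=100001 Δ1=100011 Δ2=101111 Δ3=111111 | 3Δ
t=9: Δ0=111111 Δ1=111101 | 1Δ
t=10: Δ0=111101 Δ1=111111 Δ2=110111 | 2Δ
t=11: Δ0=110111 Δ1=110101 | 1Δ
t=12: Δ0=110101 Δ1=110111 Δ2=110011 Δ3=100011 | 3Δ
t=13: Δ0=100011 Δ1=100001 | 1Δ
t=14: Δ0=100001 Δ1=100011 Δ2=101111 Δ3=111111 | 3Δ
t=15: Δ0=111111 Δ1=111101 | 1Δ
t=16: Δ0=111101 Δ1=111111 Δ2=110111 | 2Δ
t=17: Δ0=110111 Δ1=110101 | 1Δ
t=18: Δ0=110101 Δ1=110111 Δ2=110011 Δ3=100011 | 3Δ

0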